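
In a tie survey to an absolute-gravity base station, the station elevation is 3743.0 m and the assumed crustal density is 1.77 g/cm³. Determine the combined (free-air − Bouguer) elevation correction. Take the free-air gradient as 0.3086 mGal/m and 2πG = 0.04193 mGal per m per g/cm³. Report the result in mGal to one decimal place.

Combined gradient = 0.3086 − 0.04193 × 1.77 = 0.2343839 mGal/m
Combined elevation correction = 0.2343839 × 3743.0 = 877.3 mGal

877.3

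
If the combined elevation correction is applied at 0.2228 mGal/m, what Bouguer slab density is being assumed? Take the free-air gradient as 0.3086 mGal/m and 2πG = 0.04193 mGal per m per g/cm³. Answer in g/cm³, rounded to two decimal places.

2.05

0.2228 = 0.3086 − 0.04193 × ρ
ρ = (0.3086 − 0.2228) / 0.04193 = 2.05 g/cm³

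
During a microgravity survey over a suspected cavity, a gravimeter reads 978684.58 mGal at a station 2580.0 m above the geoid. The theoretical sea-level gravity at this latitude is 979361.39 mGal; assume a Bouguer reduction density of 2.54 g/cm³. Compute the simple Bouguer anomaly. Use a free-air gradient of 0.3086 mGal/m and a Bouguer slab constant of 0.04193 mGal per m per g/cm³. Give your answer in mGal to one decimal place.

Free-air correction = 0.3086 × 2580.0 = 796.19 mGal
Free-air anomaly = 978684.58 − 979361.39 + (796.19) = 119.38 mGal
Bouguer slab correction = 0.04193 × 2.54 × 2580.0 = 274.78 mGal
Simple Bouguer anomaly = 119.38 − (274.78) = -155.40 mGal

-155.4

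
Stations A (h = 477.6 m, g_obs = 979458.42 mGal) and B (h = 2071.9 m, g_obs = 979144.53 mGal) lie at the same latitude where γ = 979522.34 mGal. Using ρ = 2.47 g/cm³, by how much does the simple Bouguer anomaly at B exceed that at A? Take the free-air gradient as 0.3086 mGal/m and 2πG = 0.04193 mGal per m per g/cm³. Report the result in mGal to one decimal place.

13.0

Δg_SB(A) = 979458.42 − 979522.34 + 0.3086×477.6 − 0.04193×2.47×477.6 = 34.00 mGal
Δg_SB(B) = 979144.53 − 979522.34 + 0.3086×2071.9 − 0.04193×2.47×2071.9 = 47.00 mGal
Difference = 47.00 − (34.00) = 13.00 mGal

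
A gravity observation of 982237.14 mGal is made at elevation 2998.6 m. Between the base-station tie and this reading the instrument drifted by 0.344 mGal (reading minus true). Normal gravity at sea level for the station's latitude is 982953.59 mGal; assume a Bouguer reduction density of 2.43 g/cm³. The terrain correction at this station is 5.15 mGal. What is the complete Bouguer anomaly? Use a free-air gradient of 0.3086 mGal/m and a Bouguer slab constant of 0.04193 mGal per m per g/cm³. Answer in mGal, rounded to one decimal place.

Drift-corrected reading = 982237.14 − (0.344) = 982236.796 mGal
Free-air correction = 0.3086 × 2998.6 = 925.37 mGal
Free-air anomaly = 982236.796 − 982953.59 + (925.37) = 208.576 mGal
Bouguer slab correction = 0.04193 × 2.43 × 2998.6 = 305.53 mGal
Simple Bouguer anomaly = 208.576 − (305.53) = -96.954 mGal
Complete Bouguer anomaly = -96.954 + 5.15 = -91.804 mGal

-91.8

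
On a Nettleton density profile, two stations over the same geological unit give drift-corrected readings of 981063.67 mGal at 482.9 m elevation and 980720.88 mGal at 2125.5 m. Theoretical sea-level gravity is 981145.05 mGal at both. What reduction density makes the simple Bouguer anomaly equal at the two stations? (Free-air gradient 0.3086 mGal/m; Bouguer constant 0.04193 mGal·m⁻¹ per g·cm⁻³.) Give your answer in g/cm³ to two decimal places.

2.38

Δg_obs = 980720.88 − 981063.67 = -342.79 mGal over Δh = 2125.5 − 482.9 = 1642.6 m
Equal Bouguer anomalies ⇒ Δg_obs + (0.3086 − 0.04193ρ)·Δh = 0
0.3086 − 0.04193ρ = −Δg_obs/Δh = 0.20869
ρ = (0.3086 − 0.20869) / 0.04193 = 2.38 g/cm³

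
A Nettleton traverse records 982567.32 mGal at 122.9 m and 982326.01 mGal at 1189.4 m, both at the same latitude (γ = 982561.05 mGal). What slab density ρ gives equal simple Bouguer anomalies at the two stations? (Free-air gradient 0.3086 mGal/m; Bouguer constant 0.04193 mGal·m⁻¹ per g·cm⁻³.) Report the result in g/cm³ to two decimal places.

1.96

Δg_obs = 982326.01 − 982567.32 = -241.31 mGal over Δh = 1189.4 − 122.9 = 1066.5 m
Equal Bouguer anomalies ⇒ Δg_obs + (0.3086 − 0.04193ρ)·Δh = 0
0.3086 − 0.04193ρ = −Δg_obs/Δh = 0.22626
ρ = (0.3086 − 0.22626) / 0.04193 = 1.96 g/cm³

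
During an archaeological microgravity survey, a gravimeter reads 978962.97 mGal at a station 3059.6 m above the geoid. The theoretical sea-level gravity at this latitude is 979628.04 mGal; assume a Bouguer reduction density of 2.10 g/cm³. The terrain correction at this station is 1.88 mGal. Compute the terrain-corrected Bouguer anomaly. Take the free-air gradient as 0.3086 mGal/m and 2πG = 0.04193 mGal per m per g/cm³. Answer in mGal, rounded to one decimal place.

Free-air correction = 0.3086 × 3059.6 = 944.19 mGal
Free-air anomaly = 978962.97 − 979628.04 + (944.19) = 279.12 mGal
Bouguer slab correction = 0.04193 × 2.10 × 3059.6 = 269.41 mGal
Simple Bouguer anomaly = 279.12 − (269.41) = 9.71 mGal
Complete Bouguer anomaly = 9.71 + 1.88 = 11.59 mGal

11.6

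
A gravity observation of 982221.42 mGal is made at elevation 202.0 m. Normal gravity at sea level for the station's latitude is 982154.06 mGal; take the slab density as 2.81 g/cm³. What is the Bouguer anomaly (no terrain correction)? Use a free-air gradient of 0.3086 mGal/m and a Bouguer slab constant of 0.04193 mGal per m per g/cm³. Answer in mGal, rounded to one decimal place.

Free-air correction = 0.3086 × 202.0 = 62.34 mGal
Free-air anomaly = 982221.42 − 982154.06 + (62.34) = 129.70 mGal
Bouguer slab correction = 0.04193 × 2.81 × 202.0 = 23.80 mGal
Simple Bouguer anomaly = 129.70 − (23.80) = 105.90 mGal

105.9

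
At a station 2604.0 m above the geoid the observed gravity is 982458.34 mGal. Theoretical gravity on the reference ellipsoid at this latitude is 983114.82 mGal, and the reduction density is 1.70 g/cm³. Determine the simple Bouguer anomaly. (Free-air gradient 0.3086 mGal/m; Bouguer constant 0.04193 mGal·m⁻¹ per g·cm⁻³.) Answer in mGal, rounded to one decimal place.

-38.5

Free-air correction = 0.3086 × 2604.0 = 803.59 mGal
Free-air anomaly = 982458.34 − 983114.82 + (803.59) = 147.11 mGal
Bouguer slab correction = 0.04193 × 1.70 × 2604.0 = 185.62 mGal
Simple Bouguer anomaly = 147.11 − (185.62) = -38.51 mGal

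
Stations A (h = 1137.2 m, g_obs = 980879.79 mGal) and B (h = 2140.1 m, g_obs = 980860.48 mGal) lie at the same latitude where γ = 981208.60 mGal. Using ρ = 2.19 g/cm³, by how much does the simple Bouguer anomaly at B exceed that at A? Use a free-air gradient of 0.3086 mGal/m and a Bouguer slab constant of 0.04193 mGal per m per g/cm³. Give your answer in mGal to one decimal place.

Δg_SB(A) = 980879.79 − 981208.60 + 0.3086×1137.2 − 0.04193×2.19×1137.2 = -82.30 mGal
Δg_SB(B) = 980860.48 − 981208.60 + 0.3086×2140.1 − 0.04193×2.19×2140.1 = 115.80 mGal
Difference = 115.80 − (-82.30) = 198.10 mGal

198.1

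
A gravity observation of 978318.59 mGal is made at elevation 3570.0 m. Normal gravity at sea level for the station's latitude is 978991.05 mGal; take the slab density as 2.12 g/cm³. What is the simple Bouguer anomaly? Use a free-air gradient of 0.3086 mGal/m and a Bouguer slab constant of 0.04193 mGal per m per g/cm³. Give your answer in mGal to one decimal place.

Free-air correction = 0.3086 × 3570.0 = 1101.70 mGal
Free-air anomaly = 978318.59 − 978991.05 + (1101.70) = 429.24 mGal
Bouguer slab correction = 0.04193 × 2.12 × 3570.0 = 317.34 mGal
Simple Bouguer anomaly = 429.24 − (317.34) = 111.90 mGal

111.9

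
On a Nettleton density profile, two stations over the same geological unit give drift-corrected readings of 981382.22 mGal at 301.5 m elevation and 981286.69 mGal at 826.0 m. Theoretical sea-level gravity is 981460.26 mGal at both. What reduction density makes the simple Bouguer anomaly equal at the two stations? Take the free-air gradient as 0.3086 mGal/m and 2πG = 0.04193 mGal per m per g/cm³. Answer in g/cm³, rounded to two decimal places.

Δg_obs = 981286.69 − 981382.22 = -95.53 mGal over Δh = 826.0 − 301.5 = 524.5 m
Equal Bouguer anomalies ⇒ Δg_obs + (0.3086 − 0.04193ρ)·Δh = 0
0.3086 − 0.04193ρ = −Δg_obs/Δh = 0.18214
ρ = (0.3086 − 0.18214) / 0.04193 = 3.02 g/cm³

3.02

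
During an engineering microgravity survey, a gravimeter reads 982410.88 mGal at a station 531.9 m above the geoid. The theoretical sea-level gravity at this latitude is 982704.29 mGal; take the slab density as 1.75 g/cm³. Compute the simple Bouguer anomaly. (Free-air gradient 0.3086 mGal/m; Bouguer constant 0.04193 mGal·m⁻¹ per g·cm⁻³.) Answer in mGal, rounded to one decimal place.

-168.3

Free-air correction = 0.3086 × 531.9 = 164.14 mGal
Free-air anomaly = 982410.88 − 982704.29 + (164.14) = -129.27 mGal
Bouguer slab correction = 0.04193 × 1.75 × 531.9 = 39.03 mGal
Simple Bouguer anomaly = -129.27 − (39.03) = -168.30 mGal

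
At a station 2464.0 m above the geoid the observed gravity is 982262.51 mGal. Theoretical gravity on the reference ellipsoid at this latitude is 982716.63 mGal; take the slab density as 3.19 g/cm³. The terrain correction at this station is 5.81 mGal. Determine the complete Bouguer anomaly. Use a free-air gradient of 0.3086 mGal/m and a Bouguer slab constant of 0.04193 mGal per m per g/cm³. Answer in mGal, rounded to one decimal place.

Free-air correction = 0.3086 × 2464.0 = 760.39 mGal
Free-air anomaly = 982262.51 − 982716.63 + (760.39) = 306.27 mGal
Bouguer slab correction = 0.04193 × 3.19 × 2464.0 = 329.58 mGal
Simple Bouguer anomaly = 306.27 − (329.58) = -23.31 mGal
Complete Bouguer anomaly = -23.31 + 5.81 = -17.50 mGal

-17.5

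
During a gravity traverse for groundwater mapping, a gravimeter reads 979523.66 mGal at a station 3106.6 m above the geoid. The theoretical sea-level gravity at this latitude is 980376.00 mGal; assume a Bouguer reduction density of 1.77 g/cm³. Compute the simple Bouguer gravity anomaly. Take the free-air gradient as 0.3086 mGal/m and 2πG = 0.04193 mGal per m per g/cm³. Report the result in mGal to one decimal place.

Free-air correction = 0.3086 × 3106.6 = 958.70 mGal
Free-air anomaly = 979523.66 − 980376.00 + (958.70) = 106.36 mGal
Bouguer slab correction = 0.04193 × 1.77 × 3106.6 = 230.56 mGal
Simple Bouguer anomaly = 106.36 − (230.56) = -124.20 mGal

-124.2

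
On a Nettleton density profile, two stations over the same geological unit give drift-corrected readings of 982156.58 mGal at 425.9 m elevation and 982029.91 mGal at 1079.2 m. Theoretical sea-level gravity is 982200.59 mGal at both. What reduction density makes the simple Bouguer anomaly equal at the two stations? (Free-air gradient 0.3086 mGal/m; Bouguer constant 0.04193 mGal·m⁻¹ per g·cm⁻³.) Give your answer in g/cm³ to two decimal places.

Δg_obs = 982029.91 − 982156.58 = -126.67 mGal over Δh = 1079.2 − 425.9 = 653.3 m
Equal Bouguer anomalies ⇒ Δg_obs + (0.3086 − 0.04193ρ)·Δh = 0
0.3086 − 0.04193ρ = −Δg_obs/Δh = 0.19389
ρ = (0.3086 − 0.19389) / 0.04193 = 2.74 g/cm³

2.74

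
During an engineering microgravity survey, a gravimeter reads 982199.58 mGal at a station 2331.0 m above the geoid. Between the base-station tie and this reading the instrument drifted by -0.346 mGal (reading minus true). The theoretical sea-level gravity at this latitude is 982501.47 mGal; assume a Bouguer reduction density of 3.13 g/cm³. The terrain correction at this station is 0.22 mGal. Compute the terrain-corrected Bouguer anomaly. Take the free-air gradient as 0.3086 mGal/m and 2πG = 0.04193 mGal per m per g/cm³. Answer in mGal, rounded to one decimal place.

Drift-corrected reading = 982199.58 − (-0.346) = 982199.926 mGal
Free-air correction = 0.3086 × 2331.0 = 719.35 mGal
Free-air anomaly = 982199.926 − 982501.47 + (719.35) = 417.806 mGal
Bouguer slab correction = 0.04193 × 3.13 × 2331.0 = 305.92 mGal
Simple Bouguer anomaly = 417.806 − (305.92) = 111.886 mGal
Complete Bouguer anomaly = 111.886 + 0.22 = 112.106 mGal

112.1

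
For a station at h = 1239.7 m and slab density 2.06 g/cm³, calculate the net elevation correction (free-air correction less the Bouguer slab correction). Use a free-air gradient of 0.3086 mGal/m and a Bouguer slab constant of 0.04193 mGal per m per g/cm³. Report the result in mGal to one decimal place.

275.5

Combined gradient = 0.3086 − 0.04193 × 2.06 = 0.2222242 mGal/m
Combined elevation correction = 0.2222242 × 1239.7 = 275.5 mGal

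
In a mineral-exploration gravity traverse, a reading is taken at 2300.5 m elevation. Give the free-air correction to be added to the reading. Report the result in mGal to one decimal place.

709.9

Free-air correction = 0.3086 × 2300.5 = 709.9 mGal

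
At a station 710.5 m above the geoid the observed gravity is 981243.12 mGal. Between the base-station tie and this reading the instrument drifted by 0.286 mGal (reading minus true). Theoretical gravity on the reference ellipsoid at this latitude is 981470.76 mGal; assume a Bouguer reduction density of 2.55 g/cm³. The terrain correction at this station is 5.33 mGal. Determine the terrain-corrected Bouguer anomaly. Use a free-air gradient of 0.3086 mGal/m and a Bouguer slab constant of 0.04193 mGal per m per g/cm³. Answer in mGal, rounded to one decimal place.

-79.3

Drift-corrected reading = 981243.12 − (0.286) = 981242.834 mGal
Free-air correction = 0.3086 × 710.5 = 219.26 mGal
Free-air anomaly = 981242.834 − 981470.76 + (219.26) = -8.666 mGal
Bouguer slab correction = 0.04193 × 2.55 × 710.5 = 75.97 mGal
Simple Bouguer anomaly = -8.666 − (75.97) = -84.636 mGal
Complete Bouguer anomaly = -84.636 + 5.33 = -79.306 mGal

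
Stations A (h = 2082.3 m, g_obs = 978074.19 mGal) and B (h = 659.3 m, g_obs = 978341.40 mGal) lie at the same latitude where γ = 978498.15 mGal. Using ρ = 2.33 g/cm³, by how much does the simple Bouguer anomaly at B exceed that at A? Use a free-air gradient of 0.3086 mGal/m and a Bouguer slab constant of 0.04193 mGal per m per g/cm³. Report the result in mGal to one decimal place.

Δg_SB(A) = 978074.19 − 978498.15 + 0.3086×2082.3 − 0.04193×2.33×2082.3 = 15.20 mGal
Δg_SB(B) = 978341.40 − 978498.15 + 0.3086×659.3 − 0.04193×2.33×659.3 = -17.70 mGal
Difference = -17.70 − (15.20) = -32.90 mGal

-32.9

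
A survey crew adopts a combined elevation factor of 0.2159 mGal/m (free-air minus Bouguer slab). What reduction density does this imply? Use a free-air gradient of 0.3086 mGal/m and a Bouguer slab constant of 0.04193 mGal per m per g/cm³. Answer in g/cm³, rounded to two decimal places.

0.2159 = 0.3086 − 0.04193 × ρ
ρ = (0.3086 − 0.2159) / 0.04193 = 2.21 g/cm³

2.21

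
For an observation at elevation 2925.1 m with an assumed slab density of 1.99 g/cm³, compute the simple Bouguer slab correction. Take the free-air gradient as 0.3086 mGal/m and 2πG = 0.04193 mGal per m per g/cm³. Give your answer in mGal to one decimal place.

244.1

Bouguer slab correction = 0.04193 × 1.99 × 2925.1 = 244.1 mGal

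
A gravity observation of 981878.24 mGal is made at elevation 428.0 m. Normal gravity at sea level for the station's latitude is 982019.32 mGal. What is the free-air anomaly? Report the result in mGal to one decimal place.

-9.0

Free-air correction = 0.3086 × 428.0 = 132.08 mGal
Free-air anomaly = 981878.24 − 982019.32 + (132.08) = -9.00 mGal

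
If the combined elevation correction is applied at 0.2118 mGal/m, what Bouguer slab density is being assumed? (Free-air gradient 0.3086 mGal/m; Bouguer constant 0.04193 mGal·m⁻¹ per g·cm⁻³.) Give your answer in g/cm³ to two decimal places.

2.31

0.2118 = 0.3086 − 0.04193 × ρ
ρ = (0.3086 − 0.2118) / 0.04193 = 2.31 g/cm³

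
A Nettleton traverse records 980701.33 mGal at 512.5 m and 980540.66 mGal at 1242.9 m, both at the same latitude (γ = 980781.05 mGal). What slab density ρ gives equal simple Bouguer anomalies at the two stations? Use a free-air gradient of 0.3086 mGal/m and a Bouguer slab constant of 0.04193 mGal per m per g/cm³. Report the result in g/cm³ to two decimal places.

Δg_obs = 980540.66 − 980701.33 = -160.67 mGal over Δh = 1242.9 − 512.5 = 730.4 m
Equal Bouguer anomalies ⇒ Δg_obs + (0.3086 − 0.04193ρ)·Δh = 0
0.3086 − 0.04193ρ = −Δg_obs/Δh = 0.21998
ρ = (0.3086 − 0.21998) / 0.04193 = 2.11 g/cm³

2.11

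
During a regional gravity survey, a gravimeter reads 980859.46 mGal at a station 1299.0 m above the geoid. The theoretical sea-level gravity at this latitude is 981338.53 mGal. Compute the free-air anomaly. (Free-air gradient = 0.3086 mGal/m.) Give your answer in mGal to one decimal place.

Free-air correction = 0.3086 × 1299.0 = 400.87 mGal
Free-air anomaly = 980859.46 − 981338.53 + (400.87) = -78.20 mGal

-78.2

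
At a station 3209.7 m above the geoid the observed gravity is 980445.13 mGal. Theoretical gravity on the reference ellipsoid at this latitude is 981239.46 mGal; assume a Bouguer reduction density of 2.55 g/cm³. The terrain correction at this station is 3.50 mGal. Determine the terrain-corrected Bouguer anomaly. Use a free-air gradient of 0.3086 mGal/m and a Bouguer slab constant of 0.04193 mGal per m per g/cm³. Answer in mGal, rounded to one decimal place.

-143.5

Free-air correction = 0.3086 × 3209.7 = 990.51 mGal
Free-air anomaly = 980445.13 − 981239.46 + (990.51) = 196.18 mGal
Bouguer slab correction = 0.04193 × 2.55 × 3209.7 = 343.19 mGal
Simple Bouguer anomaly = 196.18 − (343.19) = -147.01 mGal
Complete Bouguer anomaly = -147.01 + 3.50 = -143.51 mGal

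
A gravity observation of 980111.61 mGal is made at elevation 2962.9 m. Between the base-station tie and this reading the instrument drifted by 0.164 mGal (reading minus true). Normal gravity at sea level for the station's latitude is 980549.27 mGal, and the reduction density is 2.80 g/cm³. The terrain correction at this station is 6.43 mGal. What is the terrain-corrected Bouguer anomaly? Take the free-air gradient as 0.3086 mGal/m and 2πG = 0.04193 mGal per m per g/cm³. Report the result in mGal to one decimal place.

Drift-corrected reading = 980111.61 − (0.164) = 980111.446 mGal
Free-air correction = 0.3086 × 2962.9 = 914.35 mGal
Free-air anomaly = 980111.446 − 980549.27 + (914.35) = 476.526 mGal
Bouguer slab correction = 0.04193 × 2.80 × 2962.9 = 347.86 mGal
Simple Bouguer anomaly = 476.526 − (347.86) = 128.666 mGal
Complete Bouguer anomaly = 128.666 + 6.43 = 135.096 mGal

135.1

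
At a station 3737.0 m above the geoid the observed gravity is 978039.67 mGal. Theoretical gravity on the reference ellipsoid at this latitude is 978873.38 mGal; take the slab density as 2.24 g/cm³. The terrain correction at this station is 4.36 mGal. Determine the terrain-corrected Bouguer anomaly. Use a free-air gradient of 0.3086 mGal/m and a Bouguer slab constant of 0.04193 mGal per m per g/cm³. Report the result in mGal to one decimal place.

Free-air correction = 0.3086 × 3737.0 = 1153.24 mGal
Free-air anomaly = 978039.67 − 978873.38 + (1153.24) = 319.53 mGal
Bouguer slab correction = 0.04193 × 2.24 × 3737.0 = 350.99 mGal
Simple Bouguer anomaly = 319.53 − (350.99) = -31.46 mGal
Complete Bouguer anomaly = -31.46 + 4.36 = -27.10 mGal

-27.1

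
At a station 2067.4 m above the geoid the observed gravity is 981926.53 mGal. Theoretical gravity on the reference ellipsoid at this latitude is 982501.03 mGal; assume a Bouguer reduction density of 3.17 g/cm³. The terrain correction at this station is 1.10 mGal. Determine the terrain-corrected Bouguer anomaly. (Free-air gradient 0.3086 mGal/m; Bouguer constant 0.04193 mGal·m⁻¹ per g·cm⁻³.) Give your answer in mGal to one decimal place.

-210.2

Free-air correction = 0.3086 × 2067.4 = 638.00 mGal
Free-air anomaly = 981926.53 − 982501.03 + (638.00) = 63.50 mGal
Bouguer slab correction = 0.04193 × 3.17 × 2067.4 = 274.79 mGal
Simple Bouguer anomaly = 63.50 − (274.79) = -211.29 mGal
Complete Bouguer anomaly = -211.29 + 1.10 = -210.19 mGal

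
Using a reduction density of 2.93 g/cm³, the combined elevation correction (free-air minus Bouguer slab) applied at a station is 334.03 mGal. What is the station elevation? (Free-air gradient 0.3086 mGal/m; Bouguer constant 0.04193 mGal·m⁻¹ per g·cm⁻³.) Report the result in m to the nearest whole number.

Combined gradient = 0.3086 − 0.04193 × 2.93 = 0.1857451 mGal/m
h = 334.03 / 0.1857451 = 1798.32 m

1798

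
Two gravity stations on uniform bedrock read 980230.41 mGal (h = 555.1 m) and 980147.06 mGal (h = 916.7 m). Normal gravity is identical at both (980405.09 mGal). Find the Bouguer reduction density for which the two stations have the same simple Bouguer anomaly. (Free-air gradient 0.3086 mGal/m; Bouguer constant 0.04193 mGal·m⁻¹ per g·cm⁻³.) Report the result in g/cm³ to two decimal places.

Δg_obs = 980147.06 − 980230.41 = -83.35 mGal over Δh = 916.7 − 555.1 = 361.6 m
Equal Bouguer anomalies ⇒ Δg_obs + (0.3086 − 0.04193ρ)·Δh = 0
0.3086 − 0.04193ρ = −Δg_obs/Δh = 0.23050
ρ = (0.3086 − 0.23050) / 0.04193 = 1.86 g/cm³

1.86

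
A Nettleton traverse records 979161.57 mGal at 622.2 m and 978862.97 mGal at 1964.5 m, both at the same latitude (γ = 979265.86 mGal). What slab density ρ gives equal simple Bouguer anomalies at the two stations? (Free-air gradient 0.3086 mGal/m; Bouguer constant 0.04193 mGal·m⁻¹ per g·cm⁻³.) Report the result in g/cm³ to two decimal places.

Δg_obs = 978862.97 − 979161.57 = -298.60 mGal over Δh = 1964.5 − 622.2 = 1342.3 m
Equal Bouguer anomalies ⇒ Δg_obs + (0.3086 − 0.04193ρ)·Δh = 0
0.3086 − 0.04193ρ = −Δg_obs/Δh = 0.22245
ρ = (0.3086 − 0.22245) / 0.04193 = 2.05 g/cm³

2.05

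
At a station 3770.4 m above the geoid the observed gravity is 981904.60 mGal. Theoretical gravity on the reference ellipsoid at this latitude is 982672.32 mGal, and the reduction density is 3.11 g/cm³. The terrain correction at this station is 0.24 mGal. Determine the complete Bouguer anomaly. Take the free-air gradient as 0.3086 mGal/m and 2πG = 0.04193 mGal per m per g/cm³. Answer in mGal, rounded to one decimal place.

Free-air correction = 0.3086 × 3770.4 = 1163.55 mGal
Free-air anomaly = 981904.60 − 982672.32 + (1163.55) = 395.83 mGal
Bouguer slab correction = 0.04193 × 3.11 × 3770.4 = 491.67 mGal
Simple Bouguer anomaly = 395.83 − (491.67) = -95.84 mGal
Complete Bouguer anomaly = -95.84 + 0.24 = -95.60 mGal

-95.6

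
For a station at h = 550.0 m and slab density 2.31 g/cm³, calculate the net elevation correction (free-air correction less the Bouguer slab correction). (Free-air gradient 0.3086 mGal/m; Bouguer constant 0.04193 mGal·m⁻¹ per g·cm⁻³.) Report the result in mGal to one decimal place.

Combined gradient = 0.3086 − 0.04193 × 2.31 = 0.2117417 mGal/m
Combined elevation correction = 0.2117417 × 550.0 = 116.5 mGal

116.5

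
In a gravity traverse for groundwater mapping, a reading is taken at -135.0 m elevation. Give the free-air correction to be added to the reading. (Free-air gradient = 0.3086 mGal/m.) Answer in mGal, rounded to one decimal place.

-41.7

Free-air correction = 0.3086 × -135.0 = -41.7 mGal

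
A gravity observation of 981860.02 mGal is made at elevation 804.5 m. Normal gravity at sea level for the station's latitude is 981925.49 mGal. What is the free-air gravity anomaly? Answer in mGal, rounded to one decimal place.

182.8

Free-air correction = 0.3086 × 804.5 = 248.27 mGal
Free-air anomaly = 981860.02 − 981925.49 + (248.27) = 182.80 mGal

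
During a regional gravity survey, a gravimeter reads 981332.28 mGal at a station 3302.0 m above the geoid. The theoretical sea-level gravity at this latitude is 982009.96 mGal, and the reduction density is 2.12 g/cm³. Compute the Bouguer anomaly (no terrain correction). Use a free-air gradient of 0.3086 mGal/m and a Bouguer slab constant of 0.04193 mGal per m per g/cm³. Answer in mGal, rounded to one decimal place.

Free-air correction = 0.3086 × 3302.0 = 1019.00 mGal
Free-air anomaly = 981332.28 − 982009.96 + (1019.00) = 341.32 mGal
Bouguer slab correction = 0.04193 × 2.12 × 3302.0 = 293.52 mGal
Simple Bouguer anomaly = 341.32 − (293.52) = 47.80 mGal

47.8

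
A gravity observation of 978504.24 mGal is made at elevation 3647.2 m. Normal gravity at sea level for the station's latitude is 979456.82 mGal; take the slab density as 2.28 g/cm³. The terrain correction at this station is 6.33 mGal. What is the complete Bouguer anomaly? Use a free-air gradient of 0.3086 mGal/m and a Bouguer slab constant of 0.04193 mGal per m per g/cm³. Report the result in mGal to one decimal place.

Free-air correction = 0.3086 × 3647.2 = 1125.53 mGal
Free-air anomaly = 978504.24 − 979456.82 + (1125.53) = 172.95 mGal
Bouguer slab correction = 0.04193 × 2.28 × 3647.2 = 348.67 mGal
Simple Bouguer anomaly = 172.95 − (348.67) = -175.72 mGal
Complete Bouguer anomaly = -175.72 + 6.33 = -169.39 mGal

-169.4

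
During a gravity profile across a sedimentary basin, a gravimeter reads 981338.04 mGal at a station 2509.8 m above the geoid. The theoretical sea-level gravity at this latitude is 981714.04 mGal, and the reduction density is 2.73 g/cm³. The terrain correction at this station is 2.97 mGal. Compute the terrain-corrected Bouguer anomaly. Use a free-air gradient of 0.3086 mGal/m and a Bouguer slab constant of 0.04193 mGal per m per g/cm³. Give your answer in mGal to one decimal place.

Free-air correction = 0.3086 × 2509.8 = 774.52 mGal
Free-air anomaly = 981338.04 − 981714.04 + (774.52) = 398.52 mGal
Bouguer slab correction = 0.04193 × 2.73 × 2509.8 = 287.29 mGal
Simple Bouguer anomaly = 398.52 − (287.29) = 111.23 mGal
Complete Bouguer anomaly = 111.23 + 2.97 = 114.20 mGal

114.2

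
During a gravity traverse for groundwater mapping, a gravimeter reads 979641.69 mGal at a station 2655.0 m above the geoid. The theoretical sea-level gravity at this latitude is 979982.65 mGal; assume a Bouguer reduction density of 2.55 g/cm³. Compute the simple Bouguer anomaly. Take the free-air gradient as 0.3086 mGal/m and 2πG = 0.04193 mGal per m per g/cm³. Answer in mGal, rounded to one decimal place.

Free-air correction = 0.3086 × 2655.0 = 819.33 mGal
Free-air anomaly = 979641.69 − 979982.65 + (819.33) = 478.37 mGal
Bouguer slab correction = 0.04193 × 2.55 × 2655.0 = 283.88 mGal
Simple Bouguer anomaly = 478.37 − (283.88) = 194.49 mGal

194.5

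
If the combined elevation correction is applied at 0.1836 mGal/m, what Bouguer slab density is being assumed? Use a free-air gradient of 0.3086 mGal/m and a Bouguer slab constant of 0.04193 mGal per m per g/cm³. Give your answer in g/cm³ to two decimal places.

2.98

0.1836 = 0.3086 − 0.04193 × ρ
ρ = (0.3086 − 0.1836) / 0.04193 = 2.98 g/cm³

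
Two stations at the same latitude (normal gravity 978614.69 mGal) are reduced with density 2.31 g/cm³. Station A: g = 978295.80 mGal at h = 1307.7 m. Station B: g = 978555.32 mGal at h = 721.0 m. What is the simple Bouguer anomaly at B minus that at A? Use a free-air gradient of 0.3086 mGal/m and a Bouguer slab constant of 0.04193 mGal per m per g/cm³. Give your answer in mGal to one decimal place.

135.3

Δg_SB(A) = 978295.80 − 978614.69 + 0.3086×1307.7 − 0.04193×2.31×1307.7 = -42.00 mGal
Δg_SB(B) = 978555.32 − 978614.69 + 0.3086×721.0 − 0.04193×2.31×721.0 = 93.30 mGal
Difference = 93.30 − (-42.00) = 135.30 mGal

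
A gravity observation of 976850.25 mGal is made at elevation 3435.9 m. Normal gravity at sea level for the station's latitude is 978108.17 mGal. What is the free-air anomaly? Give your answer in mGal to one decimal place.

-197.6

Free-air correction = 0.3086 × 3435.9 = 1060.32 mGal
Free-air anomaly = 976850.25 − 978108.17 + (1060.32) = -197.60 mGal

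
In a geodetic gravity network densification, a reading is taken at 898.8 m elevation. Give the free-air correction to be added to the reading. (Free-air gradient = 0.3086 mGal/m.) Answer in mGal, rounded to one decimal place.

Free-air correction = 0.3086 × 898.8 = 277.4 mGal

277.4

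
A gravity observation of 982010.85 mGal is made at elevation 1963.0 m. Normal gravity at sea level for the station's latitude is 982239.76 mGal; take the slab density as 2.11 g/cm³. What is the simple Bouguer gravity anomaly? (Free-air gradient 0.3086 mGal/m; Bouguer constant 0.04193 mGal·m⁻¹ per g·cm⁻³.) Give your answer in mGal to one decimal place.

Free-air correction = 0.3086 × 1963.0 = 605.78 mGal
Free-air anomaly = 982010.85 − 982239.76 + (605.78) = 376.87 mGal
Bouguer slab correction = 0.04193 × 2.11 × 1963.0 = 173.67 mGal
Simple Bouguer anomaly = 376.87 − (173.67) = 203.20 mGal

203.2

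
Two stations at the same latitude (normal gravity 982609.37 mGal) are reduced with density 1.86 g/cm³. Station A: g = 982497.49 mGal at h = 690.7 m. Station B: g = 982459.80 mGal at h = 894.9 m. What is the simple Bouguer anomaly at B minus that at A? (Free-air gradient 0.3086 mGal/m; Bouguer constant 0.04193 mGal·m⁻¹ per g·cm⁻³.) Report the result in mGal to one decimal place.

9.4

Δg_SB(A) = 982497.49 − 982609.37 + 0.3086×690.7 − 0.04193×1.86×690.7 = 47.40 mGal
Δg_SB(B) = 982459.80 − 982609.37 + 0.3086×894.9 − 0.04193×1.86×894.9 = 56.80 mGal
Difference = 56.80 − (47.40) = 9.40 mGal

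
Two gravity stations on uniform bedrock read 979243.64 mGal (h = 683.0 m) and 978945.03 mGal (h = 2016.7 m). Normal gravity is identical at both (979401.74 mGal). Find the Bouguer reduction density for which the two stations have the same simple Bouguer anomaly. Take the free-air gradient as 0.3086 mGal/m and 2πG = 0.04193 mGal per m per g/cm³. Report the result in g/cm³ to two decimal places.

Δg_obs = 978945.03 − 979243.64 = -298.61 mGal over Δh = 2016.7 − 683.0 = 1333.7 m
Equal Bouguer anomalies ⇒ Δg_obs + (0.3086 − 0.04193ρ)·Δh = 0
0.3086 − 0.04193ρ = −Δg_obs/Δh = 0.22390
ρ = (0.3086 − 0.22390) / 0.04193 = 2.02 g/cm³

2.02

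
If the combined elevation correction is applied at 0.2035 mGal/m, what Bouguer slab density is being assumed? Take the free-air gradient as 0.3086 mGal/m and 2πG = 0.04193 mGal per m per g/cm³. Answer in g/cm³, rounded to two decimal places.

2.51

0.2035 = 0.3086 − 0.04193 × ρ
ρ = (0.3086 − 0.2035) / 0.04193 = 2.51 g/cm³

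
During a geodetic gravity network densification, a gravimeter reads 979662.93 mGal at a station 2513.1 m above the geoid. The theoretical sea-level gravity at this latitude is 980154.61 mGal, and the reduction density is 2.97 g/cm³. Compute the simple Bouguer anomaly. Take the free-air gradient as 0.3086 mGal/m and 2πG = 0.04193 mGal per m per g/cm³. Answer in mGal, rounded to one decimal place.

-29.1

Free-air correction = 0.3086 × 2513.1 = 775.54 mGal
Free-air anomaly = 979662.93 − 980154.61 + (775.54) = 283.86 mGal
Bouguer slab correction = 0.04193 × 2.97 × 2513.1 = 312.96 mGal
Simple Bouguer anomaly = 283.86 − (312.96) = -29.10 mGal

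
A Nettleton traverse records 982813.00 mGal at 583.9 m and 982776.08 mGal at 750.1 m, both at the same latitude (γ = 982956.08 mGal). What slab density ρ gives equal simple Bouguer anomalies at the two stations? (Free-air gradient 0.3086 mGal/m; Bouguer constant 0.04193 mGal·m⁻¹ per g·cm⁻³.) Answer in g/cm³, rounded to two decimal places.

Δg_obs = 982776.08 − 982813.00 = -36.92 mGal over Δh = 750.1 − 583.9 = 166.2 m
Equal Bouguer anomalies ⇒ Δg_obs + (0.3086 − 0.04193ρ)·Δh = 0
0.3086 − 0.04193ρ = −Δg_obs/Δh = 0.22214
ρ = (0.3086 − 0.22214) / 0.04193 = 2.06 g/cm³

2.06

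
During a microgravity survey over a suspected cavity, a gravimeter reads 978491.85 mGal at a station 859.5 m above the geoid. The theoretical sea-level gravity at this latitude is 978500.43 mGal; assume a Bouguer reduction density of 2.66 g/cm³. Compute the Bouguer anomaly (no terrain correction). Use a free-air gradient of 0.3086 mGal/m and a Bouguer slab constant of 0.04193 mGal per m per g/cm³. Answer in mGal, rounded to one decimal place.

Free-air correction = 0.3086 × 859.5 = 265.24 mGal
Free-air anomaly = 978491.85 − 978500.43 + (265.24) = 256.66 mGal
Bouguer slab correction = 0.04193 × 2.66 × 859.5 = 95.86 mGal
Simple Bouguer anomaly = 256.66 − (95.86) = 160.80 mGal

160.8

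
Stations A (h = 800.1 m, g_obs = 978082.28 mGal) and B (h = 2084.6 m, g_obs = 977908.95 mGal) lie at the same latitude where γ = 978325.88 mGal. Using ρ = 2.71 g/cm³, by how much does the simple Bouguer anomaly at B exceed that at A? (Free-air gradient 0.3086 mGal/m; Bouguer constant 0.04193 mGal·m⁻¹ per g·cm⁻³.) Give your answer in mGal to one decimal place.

77.1

Δg_SB(A) = 978082.28 − 978325.88 + 0.3086×800.1 − 0.04193×2.71×800.1 = -87.60 mGal
Δg_SB(B) = 977908.95 − 978325.88 + 0.3086×2084.6 − 0.04193×2.71×2084.6 = -10.50 mGal
Difference = -10.50 − (-87.60) = 77.10 mGal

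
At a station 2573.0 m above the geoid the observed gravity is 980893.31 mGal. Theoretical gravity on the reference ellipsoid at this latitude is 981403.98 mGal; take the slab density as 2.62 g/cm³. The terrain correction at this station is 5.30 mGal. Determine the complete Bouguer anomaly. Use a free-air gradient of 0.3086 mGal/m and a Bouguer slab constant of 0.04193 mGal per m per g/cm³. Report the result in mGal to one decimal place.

Free-air correction = 0.3086 × 2573.0 = 794.03 mGal
Free-air anomaly = 980893.31 − 981403.98 + (794.03) = 283.36 mGal
Bouguer slab correction = 0.04193 × 2.62 × 2573.0 = 282.66 mGal
Simple Bouguer anomaly = 283.36 − (282.66) = 0.70 mGal
Complete Bouguer anomaly = 0.70 + 5.30 = 6.00 mGal

6.0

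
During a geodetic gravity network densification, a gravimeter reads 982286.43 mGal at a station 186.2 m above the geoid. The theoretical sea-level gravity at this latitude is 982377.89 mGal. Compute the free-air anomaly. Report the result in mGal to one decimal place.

-34.0

Free-air correction = 0.3086 × 186.2 = 57.46 mGal
Free-air anomaly = 982286.43 − 982377.89 + (57.46) = -34.00 mGal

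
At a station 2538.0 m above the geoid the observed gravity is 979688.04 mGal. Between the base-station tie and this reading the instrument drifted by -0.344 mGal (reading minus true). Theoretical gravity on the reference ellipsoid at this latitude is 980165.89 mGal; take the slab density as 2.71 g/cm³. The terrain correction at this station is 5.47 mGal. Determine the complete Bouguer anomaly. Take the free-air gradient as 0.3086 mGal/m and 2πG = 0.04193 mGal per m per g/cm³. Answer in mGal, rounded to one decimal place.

22.8

Drift-corrected reading = 979688.04 − (-0.344) = 979688.384 mGal
Free-air correction = 0.3086 × 2538.0 = 783.23 mGal
Free-air anomaly = 979688.384 − 980165.89 + (783.23) = 305.724 mGal
Bouguer slab correction = 0.04193 × 2.71 × 2538.0 = 288.39 mGal
Simple Bouguer anomaly = 305.724 − (288.39) = 17.334 mGal
Complete Bouguer anomaly = 17.334 + 5.47 = 22.804 mGal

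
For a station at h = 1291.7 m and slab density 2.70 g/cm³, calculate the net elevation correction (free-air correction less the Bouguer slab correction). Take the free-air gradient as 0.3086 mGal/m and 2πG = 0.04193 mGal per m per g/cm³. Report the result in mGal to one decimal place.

252.4

Combined gradient = 0.3086 − 0.04193 × 2.70 = 0.1953890 mGal/m
Combined elevation correction = 0.1953890 × 1291.7 = 252.4 mGal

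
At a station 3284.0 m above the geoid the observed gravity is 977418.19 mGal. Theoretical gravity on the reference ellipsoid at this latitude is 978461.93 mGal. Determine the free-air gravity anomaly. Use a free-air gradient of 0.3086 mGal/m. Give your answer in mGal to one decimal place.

Free-air correction = 0.3086 × 3284.0 = 1013.44 mGal
Free-air anomaly = 977418.19 − 978461.93 + (1013.44) = -30.30 mGal

-30.3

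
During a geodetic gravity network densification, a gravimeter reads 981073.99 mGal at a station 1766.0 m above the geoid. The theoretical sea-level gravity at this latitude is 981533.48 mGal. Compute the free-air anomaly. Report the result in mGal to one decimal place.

Free-air correction = 0.3086 × 1766.0 = 544.99 mGal
Free-air anomaly = 981073.99 − 981533.48 + (544.99) = 85.50 mGal

85.5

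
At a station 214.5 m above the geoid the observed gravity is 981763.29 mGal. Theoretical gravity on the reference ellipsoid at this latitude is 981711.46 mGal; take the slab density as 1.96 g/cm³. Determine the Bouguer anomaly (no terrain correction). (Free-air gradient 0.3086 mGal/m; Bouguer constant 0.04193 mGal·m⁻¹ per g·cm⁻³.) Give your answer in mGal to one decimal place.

Free-air correction = 0.3086 × 214.5 = 66.19 mGal
Free-air anomaly = 981763.29 − 981711.46 + (66.19) = 118.02 mGal
Bouguer slab correction = 0.04193 × 1.96 × 214.5 = 17.63 mGal
Simple Bouguer anomaly = 118.02 − (17.63) = 100.39 mGal

100.4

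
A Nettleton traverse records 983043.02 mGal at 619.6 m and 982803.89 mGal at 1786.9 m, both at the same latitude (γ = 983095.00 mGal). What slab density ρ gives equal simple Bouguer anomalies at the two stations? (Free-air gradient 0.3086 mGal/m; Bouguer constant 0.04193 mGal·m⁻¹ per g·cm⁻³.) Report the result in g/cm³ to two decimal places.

Δg_obs = 982803.89 − 983043.02 = -239.13 mGal over Δh = 1786.9 − 619.6 = 1167.3 m
Equal Bouguer anomalies ⇒ Δg_obs + (0.3086 − 0.04193ρ)·Δh = 0
0.3086 − 0.04193ρ = −Δg_obs/Δh = 0.20486
ρ = (0.3086 − 0.20486) / 0.04193 = 2.47 g/cm³

2.47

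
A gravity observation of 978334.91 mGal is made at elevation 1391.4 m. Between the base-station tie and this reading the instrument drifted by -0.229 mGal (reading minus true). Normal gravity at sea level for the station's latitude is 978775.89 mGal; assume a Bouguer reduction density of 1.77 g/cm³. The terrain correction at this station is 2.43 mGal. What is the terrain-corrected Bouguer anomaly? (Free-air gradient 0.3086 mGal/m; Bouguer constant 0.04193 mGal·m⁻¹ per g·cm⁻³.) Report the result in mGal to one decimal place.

Drift-corrected reading = 978334.91 − (-0.229) = 978335.139 mGal
Free-air correction = 0.3086 × 1391.4 = 429.39 mGal
Free-air anomaly = 978335.139 − 978775.89 + (429.39) = -11.361 mGal
Bouguer slab correction = 0.04193 × 1.77 × 1391.4 = 103.26 mGal
Simple Bouguer anomaly = -11.361 − (103.26) = -114.621 mGal
Complete Bouguer anomaly = -114.621 + 2.43 = -112.191 mGal

-112.2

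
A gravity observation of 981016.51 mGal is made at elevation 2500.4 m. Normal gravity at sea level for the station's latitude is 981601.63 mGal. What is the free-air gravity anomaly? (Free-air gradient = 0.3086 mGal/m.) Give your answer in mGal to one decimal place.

Free-air correction = 0.3086 × 2500.4 = 771.62 mGal
Free-air anomaly = 981016.51 − 981601.63 + (771.62) = 186.50 mGal

186.5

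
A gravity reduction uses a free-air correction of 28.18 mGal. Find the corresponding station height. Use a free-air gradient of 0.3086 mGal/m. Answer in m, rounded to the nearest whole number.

h = 28.18 / 0.3086 = 91.32 m

91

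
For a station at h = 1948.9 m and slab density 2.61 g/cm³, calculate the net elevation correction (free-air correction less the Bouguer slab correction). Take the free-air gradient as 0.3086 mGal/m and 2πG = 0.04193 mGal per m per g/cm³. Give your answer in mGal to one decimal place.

Combined gradient = 0.3086 − 0.04193 × 2.61 = 0.1991627 mGal/m
Combined elevation correction = 0.1991627 × 1948.9 = 388.1 mGal

388.1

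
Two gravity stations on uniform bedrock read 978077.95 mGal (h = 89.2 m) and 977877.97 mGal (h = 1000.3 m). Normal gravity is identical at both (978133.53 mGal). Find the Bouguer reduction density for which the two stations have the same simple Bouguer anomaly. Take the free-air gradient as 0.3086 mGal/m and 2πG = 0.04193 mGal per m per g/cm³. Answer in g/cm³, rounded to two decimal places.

Δg_obs = 977877.97 − 978077.95 = -199.98 mGal over Δh = 1000.3 − 89.2 = 911.1 m
Equal Bouguer anomalies ⇒ Δg_obs + (0.3086 − 0.04193ρ)·Δh = 0
0.3086 − 0.04193ρ = −Δg_obs/Δh = 0.21949
ρ = (0.3086 − 0.21949) / 0.04193 = 2.13 g/cm³

2.13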